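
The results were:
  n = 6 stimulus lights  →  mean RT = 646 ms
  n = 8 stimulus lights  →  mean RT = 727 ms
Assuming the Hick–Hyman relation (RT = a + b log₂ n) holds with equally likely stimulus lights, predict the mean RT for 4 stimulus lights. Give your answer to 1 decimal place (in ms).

531.8 ms

Fit slope and intercept:
  b = (727 − 646) / (log₂ 8 − log₂ 6) = 81 / (3 − 2.5850) = 195.163 ms/bit
  a = 646 − 195.163 × 2.5850 = 141.511 ms
Then RT(4) = 141.511 + 195.163 × log₂ 4 = 141.511 + 195.163 × 2 ≈ 531.837 ms.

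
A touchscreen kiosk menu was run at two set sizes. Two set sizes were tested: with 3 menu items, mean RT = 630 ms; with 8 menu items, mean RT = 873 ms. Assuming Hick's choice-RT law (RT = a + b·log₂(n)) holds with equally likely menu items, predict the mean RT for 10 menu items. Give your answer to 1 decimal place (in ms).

928.3 ms

Fit slope and intercept:
  b = (873 − 630) / (log₂ 8 − log₂ 3) = 243 / (3 − 1.5850) = 171.727 ms/bit
  a = 630 − 171.727 × 1.5850 = 357.819 ms
Then RT(10) = 357.819 + 171.727 × log₂ 10 = 357.819 + 171.727 × 3.3219 ≈ 928.284 ms.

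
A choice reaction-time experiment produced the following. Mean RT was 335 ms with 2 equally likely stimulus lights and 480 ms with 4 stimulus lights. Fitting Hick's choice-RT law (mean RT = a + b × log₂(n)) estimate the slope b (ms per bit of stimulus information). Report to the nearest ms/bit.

145 ms/bit

The slope on a log₂ axis is (480 − 335) / (2 − 1) = 145 ms/bit.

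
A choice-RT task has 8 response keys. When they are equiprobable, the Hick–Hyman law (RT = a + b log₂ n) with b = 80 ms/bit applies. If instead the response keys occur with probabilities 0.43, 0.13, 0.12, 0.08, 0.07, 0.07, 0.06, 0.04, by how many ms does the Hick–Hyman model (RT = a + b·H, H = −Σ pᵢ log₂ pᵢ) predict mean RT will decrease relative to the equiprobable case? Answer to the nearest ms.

38 ms

Equiprobable entropy H₀ = log₂ 8 = 3.0000 bits.
Skewed entropy H = −Σ pᵢ log₂ pᵢ = 2.5312 bits.
ΔRT = b·(H₀ − H) = 80 × 0.4688 = 37.51 ms.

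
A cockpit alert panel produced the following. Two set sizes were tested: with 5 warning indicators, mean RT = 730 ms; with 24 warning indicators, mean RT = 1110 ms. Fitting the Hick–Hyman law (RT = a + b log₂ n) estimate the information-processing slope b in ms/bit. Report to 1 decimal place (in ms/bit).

Slope: b = (1110 − 730) / (log₂ 24 − log₂ 5) = 380/2.2630 = 167.916 ms/bit.

167.9 ms/bit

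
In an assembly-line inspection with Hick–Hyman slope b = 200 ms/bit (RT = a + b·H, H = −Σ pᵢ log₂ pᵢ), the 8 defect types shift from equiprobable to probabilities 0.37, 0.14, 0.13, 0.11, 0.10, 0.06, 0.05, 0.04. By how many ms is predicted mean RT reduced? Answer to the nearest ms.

Equiprobable entropy H₀ = log₂ 8 = 3.0000 bits.
Skewed entropy H = −Σ pᵢ log₂ pᵢ = 2.6383 bits.
ΔRT = b·(H₀ − H) = 200 × 0.3617 = 72.33 ms.

72 ms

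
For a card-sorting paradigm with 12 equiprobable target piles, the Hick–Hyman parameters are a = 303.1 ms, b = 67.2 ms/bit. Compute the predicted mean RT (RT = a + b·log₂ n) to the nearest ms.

544 ms

log₂(12) = 3.5850 bits, so RT = 303.1 + 67.2 × 3.5850 ≈ 544.009 ms.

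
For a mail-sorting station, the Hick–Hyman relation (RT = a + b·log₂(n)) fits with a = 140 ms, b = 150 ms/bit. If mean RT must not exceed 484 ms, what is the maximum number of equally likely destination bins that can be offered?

4

Information budget: (484 − 140)/150 = 2.2933 bits, so n ≤ 2^2.2933 = 4.902 → at most 4.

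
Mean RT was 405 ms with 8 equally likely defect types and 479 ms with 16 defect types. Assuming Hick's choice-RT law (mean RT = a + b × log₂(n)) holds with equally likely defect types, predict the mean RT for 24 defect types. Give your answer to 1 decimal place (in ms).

Fit slope and intercept:
  b = (479 − 405) / (log₂ 16 − log₂ 8) = 74 / (4 − 3) = 74.000 ms/bit
  a = 405 − 74.000 × 3 = 183.000 ms
Then RT(24) = 183.000 + 74.000 × log₂ 24 = 183.000 + 74.000 × 4.5850 ≈ 522.287 ms.

522.3 ms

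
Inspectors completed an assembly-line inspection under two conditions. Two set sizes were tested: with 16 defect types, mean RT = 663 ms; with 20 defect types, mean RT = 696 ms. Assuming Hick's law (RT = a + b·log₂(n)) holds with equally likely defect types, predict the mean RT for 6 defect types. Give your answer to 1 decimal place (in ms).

517.9 ms

Fit slope and intercept:
  b = (696 − 663) / (log₂ 20 − log₂ 16) = 33 / (4.3219 − 4) = 102.507 ms/bit
  a = 663 − 102.507 × 4 = 252.971 ms
Then RT(6) = 252.971 + 102.507 × log₂ 6 = 252.971 + 102.507 × 2.5850 ≈ 517.948 ms.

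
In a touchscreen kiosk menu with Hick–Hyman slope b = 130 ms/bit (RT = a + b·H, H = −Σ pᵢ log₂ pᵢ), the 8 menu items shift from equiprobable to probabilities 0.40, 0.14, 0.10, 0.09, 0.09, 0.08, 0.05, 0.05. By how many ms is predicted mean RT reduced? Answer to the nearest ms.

Equiprobable entropy H₀ = log₂ 8 = 3.0000 bits.
Skewed entropy H = −Σ pᵢ log₂ pᵢ = 2.6071 bits.
ΔRT = b·(H₀ − H) = 130 × 0.3929 = 51.08 ms.

51 ms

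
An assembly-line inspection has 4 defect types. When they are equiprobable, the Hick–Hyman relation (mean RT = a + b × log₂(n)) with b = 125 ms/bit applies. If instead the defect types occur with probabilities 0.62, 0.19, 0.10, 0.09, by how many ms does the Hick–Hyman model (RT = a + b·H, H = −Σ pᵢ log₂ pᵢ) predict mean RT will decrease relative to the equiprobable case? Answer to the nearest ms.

Equiprobable entropy H₀ = log₂ 4 = 2.0000 bits.
Skewed entropy H = −Σ pᵢ log₂ pᵢ = 1.5277 bits.
ΔRT = b·(H₀ − H) = 125 × 0.4723 = 59.04 ms.

59 ms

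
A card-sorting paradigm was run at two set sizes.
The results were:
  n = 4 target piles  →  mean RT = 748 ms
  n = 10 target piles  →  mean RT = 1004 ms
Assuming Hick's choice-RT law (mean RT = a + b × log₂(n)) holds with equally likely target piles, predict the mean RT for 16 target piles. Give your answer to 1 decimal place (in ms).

1135.3 ms

RT is linear in log₂ n, so two points fix the line:
  b = (1004 − 748) / (log₂ 10 − log₂ 4) = 256 / (3.3219 − 2) = 193.657 ms/bit
  a = 748 − 193.657 × 2 = 360.687 ms
Then RT(16) = 360.687 + 193.657 × log₂ 16 = 360.687 + 193.657 × 4 ≈ 1135.313 ms.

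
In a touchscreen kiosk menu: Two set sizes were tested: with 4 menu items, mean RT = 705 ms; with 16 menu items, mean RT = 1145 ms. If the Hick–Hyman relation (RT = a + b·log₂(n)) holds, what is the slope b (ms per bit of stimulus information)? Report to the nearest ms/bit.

220 ms/bit

b = (RT₂ − RT₁)/(log₂ n₂ − log₂ n₁) = (1145 − 705)/(4 − 2) = 220 ms/bit.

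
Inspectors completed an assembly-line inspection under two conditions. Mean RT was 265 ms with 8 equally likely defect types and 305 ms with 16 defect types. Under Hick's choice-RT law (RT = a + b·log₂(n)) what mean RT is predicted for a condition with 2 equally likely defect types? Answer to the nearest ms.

Solve the two-equation system in a and b:
  b = (305 − 265) / (log₂ 16 − log₂ 8) = 40 / (4 − 3) = 40 ms/bit
  a = 265 − 40 × 3 = 145 ms
Then RT(2) = 145 + 40 × log₂ 2 = 145 + 40 × 1 ≈ 185.000 ms.

185 ms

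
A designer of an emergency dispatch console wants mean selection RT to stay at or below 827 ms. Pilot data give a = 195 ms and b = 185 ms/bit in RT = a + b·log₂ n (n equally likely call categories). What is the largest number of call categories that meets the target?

10

Information budget: (827 − 195)/185 = 3.4162 bits, so n ≤ 2^3.4162 = 10.675 → at most 10.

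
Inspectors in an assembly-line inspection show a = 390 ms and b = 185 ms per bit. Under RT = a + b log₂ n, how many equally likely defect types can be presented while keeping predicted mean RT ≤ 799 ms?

Set 390 + 185·log₂ n ≤ 799 → log₂ n ≤ (799 − 390)/185 = 2.2108.
So n ≤ 2^2.2108 = 4.629; the largest integer n is 4.

4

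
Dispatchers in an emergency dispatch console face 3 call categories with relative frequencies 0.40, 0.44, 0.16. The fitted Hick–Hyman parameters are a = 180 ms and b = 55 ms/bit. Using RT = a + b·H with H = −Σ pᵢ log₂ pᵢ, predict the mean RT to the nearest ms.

261 ms

Entropy contributions −pᵢ log₂ pᵢ: 0.5288, 0.5211, 0.4230; sum H = 1.4729 bits.
RT = a + bH = 180 + 55·1.4729 = 261.01 ms.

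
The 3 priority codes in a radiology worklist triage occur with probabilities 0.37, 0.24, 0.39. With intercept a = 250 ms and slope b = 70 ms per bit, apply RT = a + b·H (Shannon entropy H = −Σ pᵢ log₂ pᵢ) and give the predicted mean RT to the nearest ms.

Entropy contributions −pᵢ log₂ pᵢ: 0.5307, 0.4941, 0.5298; sum H = 1.5547 bits.
RT = a + bH = 250 + 70·1.5547 = 358.83 ms.

359 ms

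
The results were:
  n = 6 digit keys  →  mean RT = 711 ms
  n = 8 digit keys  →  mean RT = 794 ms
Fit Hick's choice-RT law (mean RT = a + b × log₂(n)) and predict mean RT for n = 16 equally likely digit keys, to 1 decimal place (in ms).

994.0 ms

RT is linear in log₂ n, so two points fix the line:
  b = (794 − 711) / (log₂ 8 − log₂ 6) = 83 / (3 − 2.5850) = 199.982 ms/bit
  a = 711 − 199.982 × 2.5850 = 194.054 ms
Then RT(16) = 194.054 + 199.982 × log₂ 16 = 194.054 + 199.982 × 4 ≈ 993.982 ms.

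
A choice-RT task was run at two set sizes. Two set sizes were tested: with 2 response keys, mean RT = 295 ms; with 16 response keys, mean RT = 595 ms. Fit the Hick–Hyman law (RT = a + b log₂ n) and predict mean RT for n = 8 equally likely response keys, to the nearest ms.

With log₂ n on the abscissa the relation is linear; from the two conditions:
  b = (595 − 295) / (log₂ 16 − log₂ 2) = 300 / (4 − 1) = 100 ms/bit
  a = 295 − 100 × 1 = 195 ms
Then RT(8) = 195 + 100 × log₂ 8 = 195 + 100 × 3 ≈ 495.000 ms.

495 ms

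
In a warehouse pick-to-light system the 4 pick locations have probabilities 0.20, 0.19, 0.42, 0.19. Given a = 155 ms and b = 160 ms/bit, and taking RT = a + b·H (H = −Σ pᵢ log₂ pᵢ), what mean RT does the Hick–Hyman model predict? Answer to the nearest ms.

H = 0.20·log₂(1/0.20) + 0.19·log₂(1/0.19) + 0.42·log₂(1/0.42) + 0.19·log₂(1/0.19) = 1.9005 bits.
RT = 155 + 160 × 1.9005 = 459.08 ms.

459 ms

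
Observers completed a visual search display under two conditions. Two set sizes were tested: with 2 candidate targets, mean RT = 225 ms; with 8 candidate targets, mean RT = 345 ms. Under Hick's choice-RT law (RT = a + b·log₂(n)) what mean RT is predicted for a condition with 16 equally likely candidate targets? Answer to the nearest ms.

405 ms

Solve the two-equation system in a and b:
  b = (345 − 225) / (log₂ 8 − log₂ 2) = 120 / (3 − 1) = 60 ms/bit
  a = 225 − 60 × 1 = 165 ms
Then RT(16) = 165 + 60 × log₂ 16 = 165 + 60 × 4 ≈ 405.000 ms.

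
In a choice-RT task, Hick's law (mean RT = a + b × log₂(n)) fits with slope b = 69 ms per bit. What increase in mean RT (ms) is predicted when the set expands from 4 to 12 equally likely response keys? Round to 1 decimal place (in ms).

109.4 ms

The intercept a cancels: ΔRT = b·(log₂ n₂ − log₂ n₁) = b·log₂(n₂/n₁).
log₂(12) − log₂(4) = 3.5850 − 2 = 1.5850.
ΔRT = 69 × 1.5850 = 109.362 ms.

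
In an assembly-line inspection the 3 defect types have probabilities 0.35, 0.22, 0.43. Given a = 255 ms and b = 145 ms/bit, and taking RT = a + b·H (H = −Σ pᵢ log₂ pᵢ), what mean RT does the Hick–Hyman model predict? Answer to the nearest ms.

477 ms

H = 0.35·log₂(1/0.35) + 0.22·log₂(1/0.22) + 0.43·log₂(1/0.43) = 1.5342 bits.
RT = 255 + 145 × 1.5342 = 477.46 ms.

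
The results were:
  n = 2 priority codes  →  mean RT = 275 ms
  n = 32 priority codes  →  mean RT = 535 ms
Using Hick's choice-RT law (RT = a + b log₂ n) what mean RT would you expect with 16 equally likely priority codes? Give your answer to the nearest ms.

With log₂ n on the abscissa the relation is linear; from the two conditions:
  b = (535 − 275) / (log₂ 32 − log₂ 2) = 260 / (5 − 1) = 65 ms/bit
  a = 275 − 65 × 1 = 210 ms
Then RT(16) = 210 + 65 × log₂ 16 = 210 + 65 × 4 ≈ 470.000 ms.

470 ms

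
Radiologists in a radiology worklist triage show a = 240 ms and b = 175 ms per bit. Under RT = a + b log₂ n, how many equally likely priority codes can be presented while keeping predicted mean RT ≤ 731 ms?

Information budget: (731 − 240)/175 = 2.8057 bits, so n ≤ 2^2.8057 = 6.992 → at most 6.

6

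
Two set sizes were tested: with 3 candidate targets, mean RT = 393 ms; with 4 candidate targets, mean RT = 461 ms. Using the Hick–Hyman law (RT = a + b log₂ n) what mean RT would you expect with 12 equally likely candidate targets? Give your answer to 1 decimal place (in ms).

Fit slope and intercept:
  b = (461 − 393) / (log₂ 4 − log₂ 3) = 68 / (2 − 1.5850) = 163.841 ms/bit
  a = 393 − 163.841 × 1.5850 = 133.319 ms
Then RT(12) = 133.319 + 163.841 × log₂ 12 = 133.319 + 163.841 × 3.5850 ≈ 720.681 ms.

720.7 ms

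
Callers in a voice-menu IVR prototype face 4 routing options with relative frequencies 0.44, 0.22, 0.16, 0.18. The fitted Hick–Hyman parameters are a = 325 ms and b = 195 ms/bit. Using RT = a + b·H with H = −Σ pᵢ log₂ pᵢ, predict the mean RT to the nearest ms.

Entropy contributions −pᵢ log₂ pᵢ: 0.5211, 0.4806, 0.4230, 0.4453; sum H = 1.8700 bits.
RT = a + bH = 325 + 195·1.8700 = 689.66 ms.

690 ms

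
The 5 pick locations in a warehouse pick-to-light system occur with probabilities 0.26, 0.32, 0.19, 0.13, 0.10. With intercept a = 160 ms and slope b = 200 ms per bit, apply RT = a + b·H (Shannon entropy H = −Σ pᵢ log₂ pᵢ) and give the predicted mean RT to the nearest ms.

Entropy contributions −pᵢ log₂ pᵢ: 0.5053, 0.5260, 0.4552, 0.3826, 0.3322; sum H = 2.2014 bits.
RT = a + bH = 160 + 200·2.2014 = 600.28 ms.

600 ms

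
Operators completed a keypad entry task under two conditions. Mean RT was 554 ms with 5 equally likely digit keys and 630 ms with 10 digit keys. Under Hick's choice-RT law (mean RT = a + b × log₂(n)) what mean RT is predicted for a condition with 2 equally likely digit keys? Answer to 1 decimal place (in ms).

453.5 ms

Fit slope and intercept:
  b = (630 − 554) / (log₂ 10 − log₂ 5) = 76 / (3.3219 − 2.3219) = 76.000 ms/bit
  a = 554 − 76.000 × 2.3219 = 377.533 ms
Then RT(2) = 377.533 + 76.000 × log₂ 2 = 377.533 + 76.000 × 1 ≈ 453.533 ms.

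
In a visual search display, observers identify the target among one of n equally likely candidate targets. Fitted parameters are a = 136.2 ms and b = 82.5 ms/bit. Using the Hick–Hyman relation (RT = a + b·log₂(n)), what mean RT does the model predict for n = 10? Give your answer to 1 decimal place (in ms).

410.3 ms

log₂(10) = 3.3219 bits, so RT = 136.2 + 82.5 × 3.3219 ≈ 410.259 ms.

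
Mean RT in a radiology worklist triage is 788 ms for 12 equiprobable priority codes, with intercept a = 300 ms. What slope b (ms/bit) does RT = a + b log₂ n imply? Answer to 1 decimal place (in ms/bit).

136.1 ms/bit

b = (788 − 300) / log₂(12) = 488 / 3.5850 = 136.124 ms/bit.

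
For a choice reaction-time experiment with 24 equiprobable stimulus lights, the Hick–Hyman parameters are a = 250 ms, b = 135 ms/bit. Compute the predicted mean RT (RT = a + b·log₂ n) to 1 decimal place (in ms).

log₂(24) = 4.5850 bits, so RT = 250 + 135 × 4.5850 ≈ 868.970 ms.

869.0 ms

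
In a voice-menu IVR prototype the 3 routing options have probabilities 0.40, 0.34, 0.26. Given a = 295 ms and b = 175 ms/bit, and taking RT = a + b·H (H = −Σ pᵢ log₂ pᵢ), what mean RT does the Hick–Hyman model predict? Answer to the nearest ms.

569 ms

H = 0.40·log₂(1/0.40) + 0.34·log₂(1/0.34) + 0.26·log₂(1/0.26) = 1.5632 bits.
RT = 295 + 175 × 1.5632 = 568.57 ms.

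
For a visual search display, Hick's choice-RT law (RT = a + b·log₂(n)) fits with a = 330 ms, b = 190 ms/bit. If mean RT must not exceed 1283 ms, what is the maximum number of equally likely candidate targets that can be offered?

32

190·log₂ n ≤ 1283 − 330 = 953, giving log₂ n ≤ 5.0158 and n ≤ 32.352. The largest whole number is 32.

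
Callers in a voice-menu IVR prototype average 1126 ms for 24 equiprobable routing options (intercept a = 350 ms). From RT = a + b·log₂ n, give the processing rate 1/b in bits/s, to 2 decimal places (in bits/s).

5.91 bits/s

b = (1126 − 350)/log₂ 24 = 776/4.5850 = 169.249 ms per bit = 0.16925 s/bit; the reciprocal is 5.908 bits/s.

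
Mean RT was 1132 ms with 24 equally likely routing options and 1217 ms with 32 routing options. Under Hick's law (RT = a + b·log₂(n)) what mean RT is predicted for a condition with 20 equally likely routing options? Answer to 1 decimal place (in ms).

Fit slope and intercept:
  b = (1217 − 1132) / (log₂ 32 − log₂ 24) = 85 / (5 − 4.5850) = 204.801 ms/bit
  a = 1132 − 204.801 × 4.5850 = 192.996 ms
Then RT(20) = 192.996 + 204.801 × log₂ 20 = 192.996 + 204.801 × 4.3219 ≈ 1078.130 ms.

1078.1 ms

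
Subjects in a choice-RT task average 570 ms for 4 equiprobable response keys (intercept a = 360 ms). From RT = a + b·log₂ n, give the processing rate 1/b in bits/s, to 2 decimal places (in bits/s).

9.52 bits/s

Choice component = 570 − 360 = 210 ms over log₂(4) = 2 bits.
b = 210 / 2 = 105.000 ms/bit, so 1/b = 9.524 bits/s.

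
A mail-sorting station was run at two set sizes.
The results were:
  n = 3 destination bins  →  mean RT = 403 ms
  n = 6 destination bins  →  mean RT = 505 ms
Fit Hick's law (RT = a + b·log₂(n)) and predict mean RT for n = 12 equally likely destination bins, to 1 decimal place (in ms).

607.0 ms

With log₂ n on the abscissa the relation is linear; from the two conditions:
  b = (505 − 403) / (log₂ 6 − log₂ 3) = 102 / (2.5850 − 1.5850) = 102.000 ms/bit
  a = 403 − 102.000 × 1.5850 = 241.334 ms
Then RT(12) = 241.334 + 102.000 × log₂ 12 = 241.334 + 102.000 × 3.5850 ≈ 607.000 ms.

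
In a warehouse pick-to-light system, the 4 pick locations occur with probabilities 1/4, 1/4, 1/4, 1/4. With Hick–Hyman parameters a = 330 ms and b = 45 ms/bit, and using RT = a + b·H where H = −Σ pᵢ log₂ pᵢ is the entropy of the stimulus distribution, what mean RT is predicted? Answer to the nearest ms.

H = −Σ pᵢ log₂ pᵢ = 0.25·2 + 0.25·2 + 0.25·2 + 0.25·2 = 2.000 bits.
RT = 330 + 45 × 2.000 = 420.00 ms.

420 ms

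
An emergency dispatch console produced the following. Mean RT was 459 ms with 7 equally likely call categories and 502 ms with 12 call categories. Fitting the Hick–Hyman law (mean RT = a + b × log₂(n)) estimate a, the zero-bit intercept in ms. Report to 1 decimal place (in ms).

b = (RT₂ − RT₁)/(log₂ n₂ − log₂ n₁) = (502 − 459)/(3.5850 − 2.8074) = 55.298 ms/bit.
Intercept: a = 459 − 55.298·log₂(7) = 303.759 ms.

303.8 ms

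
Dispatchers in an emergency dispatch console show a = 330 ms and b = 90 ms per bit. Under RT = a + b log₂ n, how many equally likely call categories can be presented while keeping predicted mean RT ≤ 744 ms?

Set 330 + 90·log₂ n ≤ 744 → log₂ n ≤ (744 − 330)/90 = 4.6000.
So n ≤ 2^4.6000 = 24.251; the largest integer n is 24.

24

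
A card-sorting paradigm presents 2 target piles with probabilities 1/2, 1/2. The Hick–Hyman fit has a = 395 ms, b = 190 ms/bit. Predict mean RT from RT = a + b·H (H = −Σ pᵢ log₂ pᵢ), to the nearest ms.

Each term −pᵢ log₂ pᵢ: 0.5·1 + 0.5·1; summed, H = 1.000 bits.
Mean RT = a + bH = 395 + 190·1.000 = 585.00 ms.

585 ms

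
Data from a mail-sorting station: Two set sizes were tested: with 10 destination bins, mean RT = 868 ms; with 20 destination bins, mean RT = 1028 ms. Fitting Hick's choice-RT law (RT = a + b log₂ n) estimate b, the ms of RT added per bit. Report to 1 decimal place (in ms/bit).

Slope: b = (1028 − 868) / (log₂ 20 − log₂ 10) = 160/1.0000 = 160.000 ms/bit.

160.0 ms/bit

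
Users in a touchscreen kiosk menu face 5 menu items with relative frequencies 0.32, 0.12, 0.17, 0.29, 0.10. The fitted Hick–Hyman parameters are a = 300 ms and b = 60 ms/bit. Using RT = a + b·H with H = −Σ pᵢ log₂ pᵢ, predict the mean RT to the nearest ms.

431 ms

Entropy contributions −pᵢ log₂ pᵢ: 0.5260, 0.3671, 0.4346, 0.5179, 0.3322; sum H = 2.1778 bits.
RT = a + bH = 300 + 60·2.1778 = 430.67 ms.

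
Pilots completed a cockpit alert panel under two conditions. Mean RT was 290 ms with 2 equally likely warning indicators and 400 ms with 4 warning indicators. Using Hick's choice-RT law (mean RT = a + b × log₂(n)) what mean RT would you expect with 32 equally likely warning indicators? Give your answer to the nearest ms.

730 ms

Fit slope and intercept:
  b = (400 − 290) / (log₂ 4 − log₂ 2) = 110 / (2 − 1) = 110 ms/bit
  a = 290 − 110 × 1 = 180 ms
Then RT(32) = 180 + 110 × log₂ 32 = 180 + 110 × 5 ≈ 730.000 ms.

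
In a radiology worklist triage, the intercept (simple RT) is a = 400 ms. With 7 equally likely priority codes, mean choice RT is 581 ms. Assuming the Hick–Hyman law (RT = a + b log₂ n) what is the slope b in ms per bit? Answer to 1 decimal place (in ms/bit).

64.5 ms/bit

7 alternatives carry log₂ 7 = 2.8074 bits; the choice cost is 581 − 400 = 181 ms, so b = 181/2.8074 = 64.474 ms/bit.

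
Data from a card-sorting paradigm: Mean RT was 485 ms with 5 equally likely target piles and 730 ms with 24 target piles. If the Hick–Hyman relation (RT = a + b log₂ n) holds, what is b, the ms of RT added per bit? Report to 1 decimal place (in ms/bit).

b = (RT₂ − RT₁)/(log₂ n₂ − log₂ n₁) = (730 − 485)/(4.5850 − 2.3219) = 108.262 ms/bit.

108.3 ms/bit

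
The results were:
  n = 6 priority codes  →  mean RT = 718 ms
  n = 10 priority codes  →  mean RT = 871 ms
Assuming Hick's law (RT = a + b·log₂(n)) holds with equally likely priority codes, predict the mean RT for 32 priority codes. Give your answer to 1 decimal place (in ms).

1219.4 ms

With log₂ n on the abscissa the relation is linear; from the two conditions:
  b = (871 − 718) / (log₂ 10 − log₂ 6) = 153 / (3.3219 − 2.5850) = 207.608 ms/bit
  a = 718 − 207.608 × 2.5850 = 181.341 ms
Then RT(32) = 181.341 + 207.608 × log₂ 32 = 181.341 + 207.608 × 5 ≈ 1219.381 ms.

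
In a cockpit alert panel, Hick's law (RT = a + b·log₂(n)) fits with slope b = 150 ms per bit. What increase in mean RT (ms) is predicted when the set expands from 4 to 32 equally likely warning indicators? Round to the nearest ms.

450 ms

ΔRT = (a + b log₂ n₂) − (a + b log₂ n₁) = b·(log₂ n₂ − log₂ n₁).
log₂(32) − log₂(4) = log₂(32/4) = log₂(8) = 3.
ΔRT = 150 × 3.0000 = 450.000 ms.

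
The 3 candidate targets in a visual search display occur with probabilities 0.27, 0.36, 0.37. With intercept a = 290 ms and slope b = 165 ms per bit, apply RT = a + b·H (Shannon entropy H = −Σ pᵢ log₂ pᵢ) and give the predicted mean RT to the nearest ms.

549 ms

Entropy contributions −pᵢ log₂ pᵢ: 0.5100, 0.5306, 0.5307; sum H = 1.5714 bits.
RT = a + bH = 290 + 165·1.5714 = 549.28 ms.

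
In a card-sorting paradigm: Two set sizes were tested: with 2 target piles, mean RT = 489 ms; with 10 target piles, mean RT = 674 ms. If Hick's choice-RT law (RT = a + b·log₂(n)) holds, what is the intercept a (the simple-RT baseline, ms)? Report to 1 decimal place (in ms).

The slope on a log₂ axis is (674 − 489) / (3.3219 − 1) = 79.675 ms/bit.
a = RT₁ − b·log₂ n₁ = 489 − 79.675 × 1 = 409.325 ms.

409.3 ms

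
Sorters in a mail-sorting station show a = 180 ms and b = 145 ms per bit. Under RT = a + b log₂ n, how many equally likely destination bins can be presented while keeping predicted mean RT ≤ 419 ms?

145·log₂ n ≤ 419 − 180 = 239, giving log₂ n ≤ 1.6483 and n ≤ 3.135. The largest whole number is 3.

3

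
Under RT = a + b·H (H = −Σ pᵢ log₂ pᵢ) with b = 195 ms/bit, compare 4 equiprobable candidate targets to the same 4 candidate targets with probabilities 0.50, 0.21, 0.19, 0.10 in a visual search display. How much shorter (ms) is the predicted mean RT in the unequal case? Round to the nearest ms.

Equiprobable entropy H₀ = log₂ 4 = 2.0000 bits.
Skewed entropy H = −Σ pᵢ log₂ pᵢ = 1.7602 bits.
ΔRT = b·(H₀ − H) = 195 × 0.2398 = 46.75 ms.

47 ms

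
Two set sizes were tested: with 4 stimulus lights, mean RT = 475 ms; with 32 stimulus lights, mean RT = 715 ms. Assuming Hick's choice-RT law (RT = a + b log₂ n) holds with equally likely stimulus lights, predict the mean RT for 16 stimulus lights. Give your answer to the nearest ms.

635 ms

Solve the two-equation system in a and b:
  b = (715 − 475) / (log₂ 32 − log₂ 4) = 240 / (5 − 2) = 80 ms/bit
  a = 475 − 80 × 2 = 315 ms
Then RT(16) = 315 + 80 × log₂ 16 = 315 + 80 × 4 ≈ 635.000 ms.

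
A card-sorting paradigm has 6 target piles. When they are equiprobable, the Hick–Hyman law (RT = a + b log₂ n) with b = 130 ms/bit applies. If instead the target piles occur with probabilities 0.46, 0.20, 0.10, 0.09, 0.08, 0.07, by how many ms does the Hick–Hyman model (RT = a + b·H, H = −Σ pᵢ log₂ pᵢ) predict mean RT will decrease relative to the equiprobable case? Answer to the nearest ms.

Equiprobable entropy H₀ = log₂ 6 = 2.5850 bits.
Skewed entropy H = −Σ pᵢ log₂ pᵢ = 2.1846 bits.
ΔRT = b·(H₀ − H) = 130 × 0.4003 = 52.04 ms.

52 ms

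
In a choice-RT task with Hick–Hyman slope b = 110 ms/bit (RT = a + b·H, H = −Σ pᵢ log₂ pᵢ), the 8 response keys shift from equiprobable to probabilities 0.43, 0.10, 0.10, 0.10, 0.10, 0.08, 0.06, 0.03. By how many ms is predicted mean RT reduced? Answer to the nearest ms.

51 ms

Equiprobable entropy H₀ = log₂ 8 = 3.0000 bits.
Skewed entropy H = −Σ pᵢ log₂ pᵢ = 2.5391 bits.
ΔRT = b·(H₀ − H) = 110 × 0.4609 = 50.69 ms.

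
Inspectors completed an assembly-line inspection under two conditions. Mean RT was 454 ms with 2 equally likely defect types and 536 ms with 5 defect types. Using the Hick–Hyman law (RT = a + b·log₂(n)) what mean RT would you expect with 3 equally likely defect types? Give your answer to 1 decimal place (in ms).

490.3 ms

Solve the two-equation system in a and b:
  b = (536 − 454) / (log₂ 5 − log₂ 2) = 82 / (2.3219 − 1) = 62.031 ms/bit
  a = 454 − 62.031 × 1 = 391.969 ms
Then RT(3) = 391.969 + 62.031 × log₂ 3 = 391.969 + 62.031 × 1.5850 ≈ 490.286 ms.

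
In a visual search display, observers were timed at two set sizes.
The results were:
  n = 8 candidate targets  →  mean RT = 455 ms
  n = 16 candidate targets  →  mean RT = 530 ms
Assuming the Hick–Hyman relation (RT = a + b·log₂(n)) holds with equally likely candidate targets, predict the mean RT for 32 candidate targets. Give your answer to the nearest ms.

605 ms

Solve the two-equation system in a and b:
  b = (530 − 455) / (log₂ 16 − log₂ 8) = 75 / (4 − 3) = 75 ms/bit
  a = 455 − 75 × 3 = 230 ms
Then RT(32) = 230 + 75 × log₂ 32 = 230 + 75 × 5 ≈ 605.000 ms.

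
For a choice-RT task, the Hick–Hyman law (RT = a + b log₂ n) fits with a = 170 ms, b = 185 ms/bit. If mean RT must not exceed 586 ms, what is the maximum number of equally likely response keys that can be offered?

4

Information budget: (586 − 170)/185 = 2.2486 bits, so n ≤ 2^2.2486 = 4.752 → at most 4.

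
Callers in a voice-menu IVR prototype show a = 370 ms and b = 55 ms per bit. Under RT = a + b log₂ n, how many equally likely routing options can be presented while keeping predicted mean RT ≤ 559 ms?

Information budget: (559 − 370)/55 = 3.4364 bits, so n ≤ 2^3.4364 = 10.826 → at most 10.

10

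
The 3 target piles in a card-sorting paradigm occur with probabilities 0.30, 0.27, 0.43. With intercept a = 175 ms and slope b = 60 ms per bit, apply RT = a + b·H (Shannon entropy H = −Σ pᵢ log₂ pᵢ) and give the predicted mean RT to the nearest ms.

268 ms

Entropy contributions −pᵢ log₂ pᵢ: 0.5211, 0.5100, 0.5236; sum H = 1.5547 bits.
RT = a + bH = 175 + 60·1.5547 = 268.28 ms.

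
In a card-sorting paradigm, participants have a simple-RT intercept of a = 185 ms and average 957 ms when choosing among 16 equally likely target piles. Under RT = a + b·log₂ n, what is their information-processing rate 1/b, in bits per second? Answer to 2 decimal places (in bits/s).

5.18 bits/s

b = (957 − 185)/log₂ 16 = 772/4 = 193.000 ms per bit = 0.19300 s/bit; the reciprocal is 5.181 bits/s.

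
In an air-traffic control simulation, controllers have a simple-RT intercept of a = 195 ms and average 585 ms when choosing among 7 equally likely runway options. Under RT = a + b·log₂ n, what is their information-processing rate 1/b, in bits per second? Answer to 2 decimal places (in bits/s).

Choice component = 585 − 195 = 390 ms over log₂(7) = 2.8074 bits.
b = 390 / 2.8074 = 138.921 ms/bit, so 1/b = 7.198 bits/s.

7.20 bits/s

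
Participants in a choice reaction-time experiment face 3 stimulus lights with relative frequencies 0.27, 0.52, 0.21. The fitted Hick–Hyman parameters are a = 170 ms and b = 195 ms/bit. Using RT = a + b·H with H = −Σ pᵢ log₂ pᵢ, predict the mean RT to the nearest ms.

Entropy contributions −pᵢ log₂ pᵢ: 0.5100, 0.4906, 0.4728; sum H = 1.4734 bits.
RT = a + bH = 170 + 195·1.4734 = 457.32 ms.

457 ms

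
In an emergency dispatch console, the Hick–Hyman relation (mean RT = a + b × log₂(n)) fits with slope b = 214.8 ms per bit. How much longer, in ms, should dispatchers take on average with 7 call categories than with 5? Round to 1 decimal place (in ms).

104.3 ms

The intercept a cancels: ΔRT = b·(log₂ n₂ − log₂ n₁) = b·log₂(n₂/n₁).
log₂(7) − log₂(5) = 2.8074 − 2.3219 = 0.4854.
ΔRT = 214.8 × 0.4854 = 104.270 ms.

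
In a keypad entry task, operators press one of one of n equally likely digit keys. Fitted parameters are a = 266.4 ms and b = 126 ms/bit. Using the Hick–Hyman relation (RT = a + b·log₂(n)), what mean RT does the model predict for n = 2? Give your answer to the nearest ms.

log₂(2) = 1 bits, so RT = 266.4 + 126 × 1 ≈ 392.400 ms.

392 ms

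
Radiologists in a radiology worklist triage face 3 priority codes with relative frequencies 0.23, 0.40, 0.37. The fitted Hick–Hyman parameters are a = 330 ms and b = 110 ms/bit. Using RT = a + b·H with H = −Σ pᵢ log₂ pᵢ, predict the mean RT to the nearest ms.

H = 0.23·log₂(1/0.23) + 0.40·log₂(1/0.40) + 0.37·log₂(1/0.37) = 1.5472 bits.
RT = 330 + 110 × 1.5472 = 500.19 ms.

500 ms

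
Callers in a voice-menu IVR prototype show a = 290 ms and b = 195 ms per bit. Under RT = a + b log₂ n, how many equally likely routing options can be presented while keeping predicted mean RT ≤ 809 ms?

6

Set 290 + 195·log₂ n ≤ 809 → log₂ n ≤ (809 − 290)/195 = 2.6615.
So n ≤ 2^2.6615 = 6.327; the largest integer n is 6.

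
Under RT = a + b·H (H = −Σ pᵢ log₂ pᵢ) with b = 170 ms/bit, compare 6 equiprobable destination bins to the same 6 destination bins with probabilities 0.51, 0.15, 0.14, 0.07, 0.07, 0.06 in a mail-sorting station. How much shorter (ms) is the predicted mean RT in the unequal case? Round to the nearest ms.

85 ms

The RT saving is b·ΔH. Equiprobable H₀ = log₂(6) = 2.5850 bits; with the given probabilities H = 2.0837 bits.
b·(H₀ − H) = 170 × (2.5850 − 2.0837) = 85.21 ms.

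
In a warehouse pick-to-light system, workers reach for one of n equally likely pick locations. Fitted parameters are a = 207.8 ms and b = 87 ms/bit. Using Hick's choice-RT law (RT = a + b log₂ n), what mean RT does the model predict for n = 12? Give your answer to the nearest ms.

520 ms

log₂(12) = 3.5850 bits, so RT = 207.8 + 87 × 3.5850 ≈ 519.692 ms.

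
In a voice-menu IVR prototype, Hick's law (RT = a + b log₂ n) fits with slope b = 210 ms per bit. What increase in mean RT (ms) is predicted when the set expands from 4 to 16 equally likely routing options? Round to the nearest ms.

420 ms

Only the slope matters, since a is common to both: ΔRT = b·log₂(n₂/n₁).
log₂(16) − log₂(4) = log₂(16/4) = log₂(4) = 2.
ΔRT = 210 × 2.0000 = 420.000 ms.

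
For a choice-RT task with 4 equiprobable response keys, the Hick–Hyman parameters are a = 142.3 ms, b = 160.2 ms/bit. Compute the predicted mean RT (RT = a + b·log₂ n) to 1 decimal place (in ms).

462.7 ms

log₂(4) = 2 bits, so RT = 142.3 + 160.2 × 2 ≈ 462.700 ms.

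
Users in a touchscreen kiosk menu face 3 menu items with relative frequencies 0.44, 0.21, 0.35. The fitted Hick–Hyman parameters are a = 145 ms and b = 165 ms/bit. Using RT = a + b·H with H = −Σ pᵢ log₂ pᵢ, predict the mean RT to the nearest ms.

396 ms

Entropy contributions −pᵢ log₂ pᵢ: 0.5211, 0.4728, 0.5301; sum H = 1.5241 bits.
RT = a + bH = 145 + 165·1.5241 = 396.47 ms.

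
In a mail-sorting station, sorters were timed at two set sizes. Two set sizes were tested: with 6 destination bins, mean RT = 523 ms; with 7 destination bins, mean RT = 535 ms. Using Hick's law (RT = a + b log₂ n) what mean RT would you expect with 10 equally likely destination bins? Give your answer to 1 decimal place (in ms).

562.8 ms

RT is linear in log₂ n, so two points fix the line:
  b = (535 − 523) / (log₂ 7 − log₂ 6) = 12 / (2.8074 − 2.5850) = 53.959 ms/bit
  a = 523 − 53.959 × 2.5850 = 383.519 ms
Then RT(10) = 383.519 + 53.959 × log₂ 10 = 383.519 + 53.959 × 3.3219 ≈ 562.766 ms.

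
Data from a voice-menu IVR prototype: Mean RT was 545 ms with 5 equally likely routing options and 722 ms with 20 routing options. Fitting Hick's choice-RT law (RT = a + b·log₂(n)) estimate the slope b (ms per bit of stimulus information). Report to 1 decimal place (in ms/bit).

Slope: b = (722 − 545) / (log₂ 20 − log₂ 5) = 177/2.0000 = 88.500 ms/bit.

88.5 ms/bit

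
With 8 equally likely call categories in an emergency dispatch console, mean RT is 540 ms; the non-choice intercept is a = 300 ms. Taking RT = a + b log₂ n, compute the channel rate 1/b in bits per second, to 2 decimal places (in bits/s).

12.50 bits/s

Choice component = 540 − 300 = 240 ms over log₂(8) = 3 bits.
b = 240 / 3 = 80.000 ms/bit, so 1/b = 12.500 bits/s.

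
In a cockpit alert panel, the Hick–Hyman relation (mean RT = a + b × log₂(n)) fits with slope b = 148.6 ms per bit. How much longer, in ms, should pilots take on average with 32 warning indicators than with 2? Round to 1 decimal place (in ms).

594.4 ms

Only the slope matters, since a is common to both: ΔRT = b·log₂(n₂/n₁).
log₂(32) − log₂(2) = log₂(32/2) = log₂(16) = 4.
ΔRT = 148.6 × 4.0000 = 594.400 ms.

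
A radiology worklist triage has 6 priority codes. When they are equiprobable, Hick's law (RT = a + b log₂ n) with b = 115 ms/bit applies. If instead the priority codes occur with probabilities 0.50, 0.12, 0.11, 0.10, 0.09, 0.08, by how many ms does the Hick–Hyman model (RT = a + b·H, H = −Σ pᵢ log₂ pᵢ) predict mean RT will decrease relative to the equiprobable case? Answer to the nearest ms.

50 ms

The RT saving is b·ΔH. Equiprobable H₀ = log₂(6) = 2.5850 bits; with the given probabilities H = 2.1537 bits.
b·(H₀ − H) = 115 × (2.5850 − 2.1537) = 49.59 ms.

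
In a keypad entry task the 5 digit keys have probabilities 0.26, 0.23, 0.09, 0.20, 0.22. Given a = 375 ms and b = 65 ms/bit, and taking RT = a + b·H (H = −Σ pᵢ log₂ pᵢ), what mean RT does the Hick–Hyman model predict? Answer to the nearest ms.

521 ms

H = 0.26·log₂(1/0.26) + 0.23·log₂(1/0.23) + 0.09·log₂(1/0.09) + 0.20·log₂(1/0.20) + 0.22·log₂(1/0.22) = 2.2506 bits.
RT = 375 + 65 × 2.2506 = 521.29 ms.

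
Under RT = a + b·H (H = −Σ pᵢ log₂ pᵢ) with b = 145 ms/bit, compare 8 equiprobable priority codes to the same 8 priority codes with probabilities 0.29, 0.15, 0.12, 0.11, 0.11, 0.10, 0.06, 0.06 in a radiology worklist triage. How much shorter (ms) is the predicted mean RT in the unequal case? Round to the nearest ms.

27 ms

The RT saving is b·ΔH. Equiprobable H₀ = log₂(8) = 3.0000 bits; with the given probabilities H = 2.8153 bits.
b·(H₀ − H) = 145 × (3.0000 − 2.8153) = 26.77 ms.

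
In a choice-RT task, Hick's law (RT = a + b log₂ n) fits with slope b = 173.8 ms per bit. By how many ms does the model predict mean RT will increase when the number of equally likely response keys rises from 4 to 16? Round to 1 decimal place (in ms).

ΔRT = (a + b log₂ n₂) − (a + b log₂ n₁) = b·(log₂ n₂ − log₂ n₁).
log₂(16) − log₂(4) = log₂(16/4) = log₂(4) = 2.
ΔRT = 173.8 × 2.0000 = 347.600 ms.

347.6 ms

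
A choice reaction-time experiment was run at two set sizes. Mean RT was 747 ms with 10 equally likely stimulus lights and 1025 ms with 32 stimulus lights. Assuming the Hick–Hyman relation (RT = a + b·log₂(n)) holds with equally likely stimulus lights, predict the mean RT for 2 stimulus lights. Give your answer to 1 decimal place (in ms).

362.3 ms

Fit slope and intercept:
  b = (1025 − 747) / (log₂ 32 − log₂ 10) = 278 / (5 − 3.3219) = 165.666 ms/bit
  a = 747 − 165.666 × 3.3219 = 196.668 ms
Then RT(2) = 196.668 + 165.666 × log₂ 2 = 196.668 + 165.666 × 1 ≈ 362.335 ms.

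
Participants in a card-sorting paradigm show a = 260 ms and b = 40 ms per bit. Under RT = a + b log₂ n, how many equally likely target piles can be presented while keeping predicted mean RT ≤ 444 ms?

24

40·log₂ n ≤ 444 − 260 = 184, giving log₂ n ≤ 4.6000 and n ≤ 24.251. The largest whole number is 24.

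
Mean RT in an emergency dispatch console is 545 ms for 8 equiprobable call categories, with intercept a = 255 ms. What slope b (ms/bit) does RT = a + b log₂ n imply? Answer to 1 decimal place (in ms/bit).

log₂(8) = 3 bits.
b = (RT − a)/log₂ n = (545 − 255) / 3 = 96.667 ms/bit.

96.7 ms/bit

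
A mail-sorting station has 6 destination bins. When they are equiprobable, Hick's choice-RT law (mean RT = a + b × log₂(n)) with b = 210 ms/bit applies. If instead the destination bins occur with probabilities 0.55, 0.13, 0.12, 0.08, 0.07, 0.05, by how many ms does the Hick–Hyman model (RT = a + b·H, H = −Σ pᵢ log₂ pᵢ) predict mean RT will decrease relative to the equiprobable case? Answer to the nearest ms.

123 ms

The RT saving is b·ΔH. Equiprobable H₀ = log₂(6) = 2.5850 bits; with the given probabilities H = 2.0002 bits.
b·(H₀ − H) = 210 × (2.5850 − 2.0002) = 122.79 ms.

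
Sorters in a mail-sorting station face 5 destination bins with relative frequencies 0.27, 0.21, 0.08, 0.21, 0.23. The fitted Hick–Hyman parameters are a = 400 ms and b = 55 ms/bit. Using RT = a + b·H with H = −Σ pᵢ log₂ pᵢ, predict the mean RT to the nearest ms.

523 ms

H = 0.27·log₂(1/0.27) + 0.21·log₂(1/0.21) + 0.08·log₂(1/0.08) + 0.21·log₂(1/0.21) + 0.23·log₂(1/0.23) = 2.2348 bits.
RT = 400 + 55 × 2.2348 = 522.92 ms.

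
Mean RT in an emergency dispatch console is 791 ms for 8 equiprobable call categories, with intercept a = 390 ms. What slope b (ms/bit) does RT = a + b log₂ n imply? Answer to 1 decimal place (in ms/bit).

8 alternatives carry log₂ 8 = 3 bits; the choice cost is 791 − 390 = 401 ms, so b = 401/3 = 133.667 ms/bit.

133.7 ms/bit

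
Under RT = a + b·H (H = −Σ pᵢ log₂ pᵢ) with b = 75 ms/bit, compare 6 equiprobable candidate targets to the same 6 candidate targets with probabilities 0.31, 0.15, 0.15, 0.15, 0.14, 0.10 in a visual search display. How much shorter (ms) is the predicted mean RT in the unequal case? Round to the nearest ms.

Equiprobable entropy H₀ = log₂ 6 = 2.5850 bits.
Skewed entropy H = −Σ pᵢ log₂ pᵢ = 2.4847 bits.
ΔRT = b·(H₀ − H) = 75 × 0.1002 = 7.52 ms.

8 ms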